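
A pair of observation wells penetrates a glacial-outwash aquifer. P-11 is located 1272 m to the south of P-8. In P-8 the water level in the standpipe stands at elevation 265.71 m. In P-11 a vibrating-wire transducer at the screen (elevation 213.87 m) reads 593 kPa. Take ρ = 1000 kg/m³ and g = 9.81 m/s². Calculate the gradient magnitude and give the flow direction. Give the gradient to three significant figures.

Total head at P-8: h = 265.71 m (water level in the piezometer is the total head).
Pressure head at P-11: ψ = P/(ρg) = 593×1000 / (1000 × 9.81) = 60.45 m.
Total head at P-11: h = z + ψ = 213.87 + 60.45 = 274.32 m.
Head difference: h(P-8) − h(P-11) = 265.71 − 274.32 = -8.61 m.
Hydraulic gradient: i = |Δh| / L = 8.61 / 1272 = 0.00677.
Flow is from higher to lower head: from P-11 toward P-8, i.e. toward the north.

i ≈ 0.00677; groundwater flows toward the north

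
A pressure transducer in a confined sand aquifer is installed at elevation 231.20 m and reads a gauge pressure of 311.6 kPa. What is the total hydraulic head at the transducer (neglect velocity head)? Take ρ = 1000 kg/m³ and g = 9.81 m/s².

h ≈ 262.96 m

ψ = P/(ρg) = 311.6×1000 / (1000 × 9.81) = 31.76 m.
h = z + ψ = 231.20 + 31.76 = 262.96 m.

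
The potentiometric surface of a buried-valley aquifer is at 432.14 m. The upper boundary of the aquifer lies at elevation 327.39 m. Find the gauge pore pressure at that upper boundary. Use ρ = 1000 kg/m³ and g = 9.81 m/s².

Pressure head at the aquifer top: ψ = h − z = 432.14 − 327.39 = 104.75 m.
P = ρgψ = 1000 × 9.81 × 104.75 = 1027598 Pa ≈ 1030 kPa.

P ≈ 1030 kPa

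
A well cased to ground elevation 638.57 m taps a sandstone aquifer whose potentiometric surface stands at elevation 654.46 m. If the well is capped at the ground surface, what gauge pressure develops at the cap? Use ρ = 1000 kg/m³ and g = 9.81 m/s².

P ≈ 156 kPa

Head above the cap: Δh = 654.46 − 638.57 = 15.89 m.
P = ρgΔh = 1000 × 9.81 × 15.89 = 155881 Pa ≈ 156 kPa.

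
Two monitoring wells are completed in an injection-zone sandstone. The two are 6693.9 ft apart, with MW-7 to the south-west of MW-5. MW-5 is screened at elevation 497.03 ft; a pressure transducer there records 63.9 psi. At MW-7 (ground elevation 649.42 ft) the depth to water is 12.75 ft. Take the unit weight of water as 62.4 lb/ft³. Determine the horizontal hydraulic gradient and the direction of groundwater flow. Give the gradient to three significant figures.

i ≈ 0.00117; groundwater flows toward the south-west

Pressure head at MW-5: ψ = 144·P/γ = 144 × 63.9 / 62.4 = 147.46 ft.
Total head at MW-5: h = z + ψ = 497.03 + 147.46 = 644.49 ft.
Total head at MW-7: h = 649.42 − 12.75 = 636.67 ft.
Head difference: h(MW-5) − h(MW-7) = 644.49 − 636.67 = 7.82 ft.
Hydraulic gradient: i = |Δh| / L = 7.82 / 6693.9 = 0.00117.
Flow is from higher to lower head: from MW-5 toward MW-7, i.e. toward the south-west.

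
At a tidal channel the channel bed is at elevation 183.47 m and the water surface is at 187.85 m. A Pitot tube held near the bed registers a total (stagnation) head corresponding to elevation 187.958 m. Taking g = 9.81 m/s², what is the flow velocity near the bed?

Near the bed, under hydrostatic conditions, the piezometric head (z + ψ) equals the free-surface elevation, 187.85 m.
Velocity head = total − piezometric = 187.958 − 187.85 = 0.108 m.
v = √(2g·h_v) = √(2 × 9.81 × 0.108) = 1.46 m/s.

v ≈ 1.46 m/s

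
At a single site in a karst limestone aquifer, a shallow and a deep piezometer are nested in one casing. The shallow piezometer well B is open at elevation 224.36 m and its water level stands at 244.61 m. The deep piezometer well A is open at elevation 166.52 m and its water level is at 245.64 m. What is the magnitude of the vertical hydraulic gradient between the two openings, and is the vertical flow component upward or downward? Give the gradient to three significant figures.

Total head at well B: h = 244.61 m (water level in the standpipe).
Total head at well A: h = 245.64 m.
Δh = h(well B) − h(well A) = 244.61 − 245.64 = -1.03 m.
Vertical separation Δz = 224.36 − 166.52 = 57.84 m.
|i_v| = |Δh| / Δz = 1.03 / 57.84 = 0.0178.
Head is higher in the deep piezometer, so vertical flow is upward (discharge condition).

|i_v| ≈ 0.0178; vertical flow is upward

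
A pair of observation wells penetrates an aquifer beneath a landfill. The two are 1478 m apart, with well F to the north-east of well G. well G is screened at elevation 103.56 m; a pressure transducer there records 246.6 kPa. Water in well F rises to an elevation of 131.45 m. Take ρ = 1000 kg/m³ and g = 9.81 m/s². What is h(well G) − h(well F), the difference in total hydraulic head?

Pressure head at well G: ψ = P/(ρg) = 246.6×1000 / (1000 × 9.81) = 25.14 m.
Total head at well G: h = z + ψ = 103.56 + 25.14 = 128.70 m.
Total head at well F: h = 131.45 m (water level in the piezometer is the total head).
Head difference: h(well G) − h(well F) = 128.70 − 131.45 = -2.75 m.

Δh ≈ -2.75 m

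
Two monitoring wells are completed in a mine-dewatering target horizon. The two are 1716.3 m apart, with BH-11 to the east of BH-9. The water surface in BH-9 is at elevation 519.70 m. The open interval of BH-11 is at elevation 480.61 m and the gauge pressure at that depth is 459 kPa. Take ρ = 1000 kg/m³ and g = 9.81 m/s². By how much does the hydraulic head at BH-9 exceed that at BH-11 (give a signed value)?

Δh ≈ -7.70 m

Total head at BH-9: h = 519.70 m (water level in the piezometer is the total head).
Pressure head at BH-11: ψ = P/(ρg) = 459×1000 / (1000 × 9.81) = 46.79 m.
Total head at BH-11: h = z + ψ = 480.61 + 46.79 = 527.40 m.
Head difference: h(BH-9) − h(BH-11) = 519.70 − 527.40 = -7.70 m.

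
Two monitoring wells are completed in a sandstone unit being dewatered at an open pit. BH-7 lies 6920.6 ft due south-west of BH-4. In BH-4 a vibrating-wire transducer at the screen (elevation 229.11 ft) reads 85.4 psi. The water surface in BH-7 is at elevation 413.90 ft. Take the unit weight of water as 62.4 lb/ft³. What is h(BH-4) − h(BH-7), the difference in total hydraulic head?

Pressure head at BH-4: ψ = 144·P/γ = 144 × 85.4 / 62.4 = 197.08 ft.
Total head at BH-4: h = z + ψ = 229.11 + 197.08 = 426.19 ft.
Total head at BH-7: h = 413.90 ft (water level in the piezometer is the total head).
Head difference: h(BH-4) − h(BH-7) = 426.19 − 413.90 = 12.29 ft.

Δh ≈ 12.29 ft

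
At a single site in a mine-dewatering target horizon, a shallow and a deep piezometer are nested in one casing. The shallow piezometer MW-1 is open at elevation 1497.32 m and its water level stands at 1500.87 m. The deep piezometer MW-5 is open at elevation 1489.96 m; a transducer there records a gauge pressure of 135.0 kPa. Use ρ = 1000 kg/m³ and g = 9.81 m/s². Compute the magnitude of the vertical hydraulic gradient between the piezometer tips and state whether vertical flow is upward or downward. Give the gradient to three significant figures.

Total head at MW-1: h = 1500.87 m (water level in the standpipe).
Pressure head at MW-5: ψ = P/(ρg) = 135.0×1000 / (1000 × 9.81) = 13.76 m.
Total head at MW-5: h = z + ψ = 1489.96 + 13.76 = 1503.72 m.
Δh = h(MW-1) − h(MW-5) = 1500.87 − 1503.72 = -2.85 m.
Vertical separation Δz = 1497.32 − 1489.96 = 7.36 m.
|i_v| = |Δh| / Δz = 2.85 / 7.36 = 0.387.
Head is higher in the deep piezometer, so vertical flow is upward (discharge condition).

|i_v| ≈ 0.387; vertical flow is upward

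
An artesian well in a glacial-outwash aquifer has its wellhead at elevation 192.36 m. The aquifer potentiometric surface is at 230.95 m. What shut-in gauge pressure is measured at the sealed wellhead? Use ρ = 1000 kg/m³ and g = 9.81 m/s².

P ≈ 379 kPa

Head above the cap: Δh = 230.95 − 192.36 = 38.59 m.
P = ρgΔh = 1000 × 9.81 × 38.59 = 378568 Pa ≈ 379 kPa.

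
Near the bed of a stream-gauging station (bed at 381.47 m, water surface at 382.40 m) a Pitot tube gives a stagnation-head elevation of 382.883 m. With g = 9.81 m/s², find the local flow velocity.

Near the bed, under hydrostatic conditions, the piezometric head (z + ψ) equals the free-surface elevation, 382.40 m.
Velocity head = total − piezometric = 382.883 − 382.40 = 0.483 m.
v = √(2g·h_v) = √(2 × 9.81 × 0.483) = 3.08 m/s.

v ≈ 3.08 m/s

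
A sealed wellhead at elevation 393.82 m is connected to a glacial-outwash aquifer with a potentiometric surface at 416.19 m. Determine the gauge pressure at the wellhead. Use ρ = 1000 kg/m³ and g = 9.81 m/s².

Head above the cap: Δh = 416.19 − 393.82 = 22.37 m.
P = ρgΔh = 1000 × 9.81 × 22.37 = 219450 Pa ≈ 219 kPa.

P ≈ 219 kPa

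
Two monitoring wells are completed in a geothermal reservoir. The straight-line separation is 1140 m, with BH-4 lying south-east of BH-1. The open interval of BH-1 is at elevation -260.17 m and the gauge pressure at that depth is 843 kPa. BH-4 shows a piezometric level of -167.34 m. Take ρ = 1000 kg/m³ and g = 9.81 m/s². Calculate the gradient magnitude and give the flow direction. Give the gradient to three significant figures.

Pressure head at BH-1: ψ = P/(ρg) = 843×1000 / (1000 × 9.81) = 85.93 m.
Total head at BH-1: h = z + ψ = -260.17 + 85.93 = -174.24 m.
Total head at BH-4: h = -167.34 m (water level in the piezometer is the total head).
Head difference: h(BH-1) − h(BH-4) = -174.24 − (-167.34) = -6.90 m.
Hydraulic gradient: i = |Δh| / L = 6.90 / 1140 = 0.00605.
Flow is from higher to lower head: from BH-4 toward BH-1, i.e. toward the north-west.

i ≈ 0.00605; groundwater flows toward the north-west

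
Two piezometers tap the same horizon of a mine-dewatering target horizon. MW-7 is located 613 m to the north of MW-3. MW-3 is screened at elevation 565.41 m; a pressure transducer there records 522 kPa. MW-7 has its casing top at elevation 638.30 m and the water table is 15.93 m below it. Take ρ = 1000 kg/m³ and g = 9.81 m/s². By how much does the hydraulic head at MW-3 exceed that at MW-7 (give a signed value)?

Pressure head at MW-3: ψ = P/(ρg) = 522×1000 / (1000 × 9.81) = 53.21 m.
Total head at MW-3: h = z + ψ = 565.41 + 53.21 = 618.62 m.
Total head at MW-7: h = 638.30 − 15.93 = 622.37 m.
Head difference: h(MW-3) − h(MW-7) = 618.62 − 622.37 = -3.75 m.

Δh ≈ -3.75 m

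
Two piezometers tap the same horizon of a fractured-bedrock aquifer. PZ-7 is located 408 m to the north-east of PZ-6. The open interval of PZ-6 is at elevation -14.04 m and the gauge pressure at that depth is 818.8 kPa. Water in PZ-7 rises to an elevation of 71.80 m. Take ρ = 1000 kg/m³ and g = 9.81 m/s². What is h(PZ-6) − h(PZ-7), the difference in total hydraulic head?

Δh ≈ -2.37 m

Pressure head at PZ-6: ψ = P/(ρg) = 818.8×1000 / (1000 × 9.81) = 83.47 m.
Total head at PZ-6: h = z + ψ = -14.04 + 83.47 = 69.43 m.
Total head at PZ-7: h = 71.80 m (water level in the piezometer is the total head).
Head difference: h(PZ-6) − h(PZ-7) = 69.43 − 71.80 = -2.37 m.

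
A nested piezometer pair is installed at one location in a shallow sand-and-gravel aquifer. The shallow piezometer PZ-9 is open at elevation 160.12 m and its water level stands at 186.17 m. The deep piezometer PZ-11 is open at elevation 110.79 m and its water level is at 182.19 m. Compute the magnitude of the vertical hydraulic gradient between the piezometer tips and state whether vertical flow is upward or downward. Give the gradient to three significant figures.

|i_v| ≈ 0.0807; vertical flow is downward

Total head at PZ-9: h = 186.17 m (water level in the standpipe).
Total head at PZ-11: h = 182.19 m.
Δh = h(PZ-9) − h(PZ-11) = 186.17 − 182.19 = 3.98 m.
Vertical separation Δz = 160.12 − 110.79 = 49.33 m.
|i_v| = |Δh| / Δz = 3.98 / 49.33 = 0.0807.
Head is higher in the shallow piezometer, so vertical flow is downward (recharge condition).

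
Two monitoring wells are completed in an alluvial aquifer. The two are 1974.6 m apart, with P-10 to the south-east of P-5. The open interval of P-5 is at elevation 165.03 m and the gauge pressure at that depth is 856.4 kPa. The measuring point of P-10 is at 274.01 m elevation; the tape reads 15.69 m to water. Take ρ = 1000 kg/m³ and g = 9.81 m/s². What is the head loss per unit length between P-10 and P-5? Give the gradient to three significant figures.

Pressure head at P-5: ψ = P/(ρg) = 856.4×1000 / (1000 × 9.81) = 87.30 m.
Total head at P-5: h = z + ψ = 165.03 + 87.30 = 252.33 m.
Total head at P-10: h = 274.01 − 15.69 = 258.32 m.
Head difference: h(P-5) − h(P-10) = 252.33 − 258.32 = -5.99 m.
Hydraulic gradient: i = |Δh| / L = 5.99 / 1974.6 = 0.00303.

i ≈ 0.00303 m/m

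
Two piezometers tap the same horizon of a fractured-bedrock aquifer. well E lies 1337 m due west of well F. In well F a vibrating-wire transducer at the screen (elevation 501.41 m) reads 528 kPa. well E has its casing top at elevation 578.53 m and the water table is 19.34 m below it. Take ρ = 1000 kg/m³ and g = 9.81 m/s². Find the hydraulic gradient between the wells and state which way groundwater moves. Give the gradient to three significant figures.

i ≈ 0.00296; groundwater flows toward the east

Pressure head at well F: ψ = P/(ρg) = 528×1000 / (1000 × 9.81) = 53.82 m.
Total head at well F: h = z + ψ = 501.41 + 53.82 = 555.23 m.
Total head at well E: h = 578.53 − 19.34 = 559.19 m.
Head difference: h(well F) − h(well E) = 555.23 − 559.19 = -3.96 m.
Hydraulic gradient: i = |Δh| / L = 3.96 / 1337 = 0.00296.
Flow is from higher to lower head: from well E toward well F, i.e. toward the east.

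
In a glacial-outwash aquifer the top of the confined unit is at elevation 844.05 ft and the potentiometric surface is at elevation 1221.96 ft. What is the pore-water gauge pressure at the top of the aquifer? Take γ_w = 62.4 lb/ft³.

P ≈ 164 psi

Pressure head at the aquifer top: ψ = h − z = 1221.96 − 844.05 = 377.91 ft.
P = γψ/144 = 62.4 × 377.91 / 144 = 164 psi.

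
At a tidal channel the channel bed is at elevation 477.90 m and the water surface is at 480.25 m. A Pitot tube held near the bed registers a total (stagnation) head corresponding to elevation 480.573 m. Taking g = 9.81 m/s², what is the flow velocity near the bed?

Near the bed, under hydrostatic conditions, the piezometric head (z + ψ) equals the free-surface elevation, 480.25 m.
Velocity head = total − piezometric = 480.573 − 480.25 = 0.323 m.
v = √(2g·h_v) = √(2 × 9.81 × 0.323) = 2.52 m/s.

v ≈ 2.52 m/s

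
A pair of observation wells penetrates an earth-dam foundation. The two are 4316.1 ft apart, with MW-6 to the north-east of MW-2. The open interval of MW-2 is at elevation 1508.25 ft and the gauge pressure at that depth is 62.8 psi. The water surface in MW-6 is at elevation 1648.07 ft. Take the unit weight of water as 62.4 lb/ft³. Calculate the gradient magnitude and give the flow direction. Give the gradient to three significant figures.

Pressure head at MW-2: ψ = 144·P/γ = 144 × 62.8 / 62.4 = 144.92 ft.
Total head at MW-2: h = z + ψ = 1508.25 + 144.92 = 1653.17 ft.
Total head at MW-6: h = 1648.07 ft (water level in the piezometer is the total head).
Head difference: h(MW-2) − h(MW-6) = 1653.17 − 1648.07 = 5.10 ft.
Hydraulic gradient: i = |Δh| / L = 5.10 / 4316.1 = 0.00118.
Flow is from higher to lower head: from MW-2 toward MW-6, i.e. toward the north-east.

i ≈ 0.00118; groundwater flows toward the north-east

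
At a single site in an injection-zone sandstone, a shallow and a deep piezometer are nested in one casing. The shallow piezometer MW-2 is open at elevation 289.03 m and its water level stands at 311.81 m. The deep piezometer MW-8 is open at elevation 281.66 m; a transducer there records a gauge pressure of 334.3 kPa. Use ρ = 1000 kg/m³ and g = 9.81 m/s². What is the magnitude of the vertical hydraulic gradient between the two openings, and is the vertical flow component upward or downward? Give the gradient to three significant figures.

|i_v| ≈ 0.533; vertical flow is upward

Total head at MW-2: h = 311.81 m (water level in the standpipe).
Pressure head at MW-8: ψ = P/(ρg) = 334.3×1000 / (1000 × 9.81) = 34.08 m.
Total head at MW-8: h = z + ψ = 281.66 + 34.08 = 315.74 m.
Δh = h(MW-2) − h(MW-8) = 311.81 − 315.74 = -3.93 m.
Vertical separation Δz = 289.03 − 281.66 = 7.37 m.
|i_v| = |Δh| / Δz = 3.93 / 7.37 = 0.533.
Head is higher in the deep piezometer, so vertical flow is upward (discharge condition).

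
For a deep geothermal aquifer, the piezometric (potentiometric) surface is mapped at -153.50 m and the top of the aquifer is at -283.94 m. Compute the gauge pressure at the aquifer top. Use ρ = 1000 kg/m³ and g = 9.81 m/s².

Pressure head at the aquifer top: ψ = h − z = -153.50 − (-283.94) = 130.44 m.
P = ρgψ = 1000 × 9.81 × 130.44 = 1279616 Pa ≈ 1280 kPa.

P ≈ 1280 kPa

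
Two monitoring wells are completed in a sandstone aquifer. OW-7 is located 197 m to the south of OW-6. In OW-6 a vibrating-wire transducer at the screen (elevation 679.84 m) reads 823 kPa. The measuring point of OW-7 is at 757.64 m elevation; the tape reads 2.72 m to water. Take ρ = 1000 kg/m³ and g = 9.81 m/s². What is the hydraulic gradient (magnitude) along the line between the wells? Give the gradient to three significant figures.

i ≈ 0.0447

Pressure head at OW-6: ψ = P/(ρg) = 823×1000 / (1000 × 9.81) = 83.89 m.
Total head at OW-6: h = z + ψ = 679.84 + 83.89 = 763.73 m.
Total head at OW-7: h = 757.64 − 2.72 = 754.92 m.
Head difference: h(OW-6) − h(OW-7) = 763.73 − 754.92 = 8.81 m.
Hydraulic gradient: i = |Δh| / L = 8.81 / 197 = 0.0447.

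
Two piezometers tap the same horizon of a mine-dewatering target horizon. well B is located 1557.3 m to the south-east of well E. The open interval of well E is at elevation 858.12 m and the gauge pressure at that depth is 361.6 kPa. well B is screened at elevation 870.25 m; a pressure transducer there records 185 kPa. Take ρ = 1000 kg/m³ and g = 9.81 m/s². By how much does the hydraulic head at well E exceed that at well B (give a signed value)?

Pressure head at well E: ψ = P/(ρg) = 361.6×1000 / (1000 × 9.81) = 36.86 m.
Total head at well E: h = z + ψ = 858.12 + 36.86 = 894.98 m.
Pressure head at well B: ψ = P/(ρg) = 185×1000 / (1000 × 9.81) = 18.86 m.
Total head at well B: h = z + ψ = 870.25 + 18.86 = 889.11 m.
Head difference: h(well E) − h(well B) = 894.98 − 889.11 = 5.87 m.

Δh ≈ 5.87 m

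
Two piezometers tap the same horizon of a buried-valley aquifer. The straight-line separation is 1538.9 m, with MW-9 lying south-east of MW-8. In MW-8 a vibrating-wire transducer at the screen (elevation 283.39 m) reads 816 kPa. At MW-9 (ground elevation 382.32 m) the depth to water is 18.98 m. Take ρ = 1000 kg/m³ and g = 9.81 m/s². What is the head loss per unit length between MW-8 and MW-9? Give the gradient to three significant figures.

Pressure head at MW-8: ψ = P/(ρg) = 816×1000 / (1000 × 9.81) = 83.18 m.
Total head at MW-8: h = z + ψ = 283.39 + 83.18 = 366.57 m.
Total head at MW-9: h = 382.32 − 18.98 = 363.34 m.
Head difference: h(MW-8) − h(MW-9) = 366.57 − 363.34 = 3.23 m.
Hydraulic gradient: i = |Δh| / L = 3.23 / 1538.9 = 0.00210.

i ≈ 0.00210 m/m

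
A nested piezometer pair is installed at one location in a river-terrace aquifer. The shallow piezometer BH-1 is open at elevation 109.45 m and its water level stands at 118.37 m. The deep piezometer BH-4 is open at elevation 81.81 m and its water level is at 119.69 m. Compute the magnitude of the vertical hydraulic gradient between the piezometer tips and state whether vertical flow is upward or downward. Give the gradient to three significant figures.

Total head at BH-1: h = 118.37 m (water level in the standpipe).
Total head at BH-4: h = 119.69 m.
Δh = h(BH-1) − h(BH-4) = 118.37 − 119.69 = -1.32 m.
Vertical separation Δz = 109.45 − 81.81 = 27.64 m.
|i_v| = |Δh| / Δz = 1.32 / 27.64 = 0.0478.
Head is higher in the deep piezometer, so vertical flow is upward (discharge condition).

|i_v| ≈ 0.0478; vertical flow is upward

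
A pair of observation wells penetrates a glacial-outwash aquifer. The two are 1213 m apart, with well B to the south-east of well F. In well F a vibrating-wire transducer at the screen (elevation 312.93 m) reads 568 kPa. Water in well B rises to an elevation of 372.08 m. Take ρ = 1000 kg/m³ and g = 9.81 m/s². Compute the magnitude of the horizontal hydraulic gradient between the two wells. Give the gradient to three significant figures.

Pressure head at well F: ψ = P/(ρg) = 568×1000 / (1000 × 9.81) = 57.90 m.
Total head at well F: h = z + ψ = 312.93 + 57.90 = 370.83 m.
Total head at well B: h = 372.08 m (water level in the piezometer is the total head).
Head difference: h(well F) − h(well B) = 370.83 − 372.08 = -1.25 m.
Hydraulic gradient: i = |Δh| / L = 1.25 / 1213 = 0.00103.

i ≈ 0.00103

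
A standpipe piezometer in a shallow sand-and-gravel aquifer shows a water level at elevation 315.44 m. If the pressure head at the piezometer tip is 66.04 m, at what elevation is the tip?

z = h − ψ = 315.44 − 66.04 = 249.40 m.

z ≈ 249.40 m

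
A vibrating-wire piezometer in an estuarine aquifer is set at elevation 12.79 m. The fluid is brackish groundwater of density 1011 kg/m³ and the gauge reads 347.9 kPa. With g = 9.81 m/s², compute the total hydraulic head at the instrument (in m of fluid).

ψ = P/(ρg) = 347.9×1000 / (1011 × 9.81) = 35.08 m.
h = z + ψ = 12.79 + 35.08 = 47.87 m.

h ≈ 47.87 m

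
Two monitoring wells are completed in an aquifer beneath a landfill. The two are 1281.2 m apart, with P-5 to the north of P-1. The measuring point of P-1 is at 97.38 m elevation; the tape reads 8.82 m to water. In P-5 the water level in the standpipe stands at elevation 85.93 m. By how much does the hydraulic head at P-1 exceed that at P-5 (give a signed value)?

Δh ≈ 2.63 m

Total head at P-1: h = 97.38 − 8.82 = 88.56 m.
Total head at P-5: h = 85.93 m (water level in the piezometer is the total head).
Head difference: h(P-1) − h(P-5) = 88.56 − 85.93 = 2.63 m.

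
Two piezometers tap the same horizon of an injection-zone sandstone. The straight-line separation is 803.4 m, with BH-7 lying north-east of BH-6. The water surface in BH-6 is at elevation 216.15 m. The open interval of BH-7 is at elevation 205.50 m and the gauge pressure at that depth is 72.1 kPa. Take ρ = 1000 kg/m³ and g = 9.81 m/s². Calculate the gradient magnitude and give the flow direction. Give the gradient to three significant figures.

Total head at BH-6: h = 216.15 m (water level in the piezometer is the total head).
Pressure head at BH-7: ψ = P/(ρg) = 72.1×1000 / (1000 × 9.81) = 7.35 m.
Total head at BH-7: h = z + ψ = 205.50 + 7.35 = 212.85 m.
Head difference: h(BH-6) − h(BH-7) = 216.15 − 212.85 = 3.30 m.
Hydraulic gradient: i = |Δh| / L = 3.30 / 803.4 = 0.00411.
Flow is from higher to lower head: from BH-6 toward BH-7, i.e. toward the north-east.

i ≈ 0.00411; groundwater flows toward the north-east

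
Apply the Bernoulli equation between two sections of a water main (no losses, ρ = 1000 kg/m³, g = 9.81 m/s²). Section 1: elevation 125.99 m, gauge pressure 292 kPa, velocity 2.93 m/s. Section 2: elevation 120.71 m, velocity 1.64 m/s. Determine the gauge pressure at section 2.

P₂ ≈ 347 kPa

Pressure head at 1: ψ₁ = P₁/(ρg) = 292×1000 / (1000 × 9.81) = 29.77 m.
Velocity heads: v₁²/2g = 2.93²/19.62 = 0.438 m; v₂²/2g = 1.64²/19.62 = 0.137 m.
Total head H = z₁ + ψ₁ + v₁²/2g = 125.99 + 29.77 + 0.438 = 156.20 m.
ψ₂ = H − z₂ − v₂²/2g = 156.20 − 120.71 − 0.137 = 35.35 m.
P₂ = ρgψ₂ = 1000 × 9.81 × 35.35 ≈ 347 kPa.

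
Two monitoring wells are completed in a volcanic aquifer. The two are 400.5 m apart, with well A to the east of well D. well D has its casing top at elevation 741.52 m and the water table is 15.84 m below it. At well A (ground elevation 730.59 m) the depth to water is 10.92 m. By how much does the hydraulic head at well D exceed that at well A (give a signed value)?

Total head at well D: h = 741.52 − 15.84 = 725.68 m.
Total head at well A: h = 730.59 − 10.92 = 719.67 m.
Head difference: h(well D) − h(well A) = 725.68 − 719.67 = 6.01 m.

Δh ≈ 6.01 m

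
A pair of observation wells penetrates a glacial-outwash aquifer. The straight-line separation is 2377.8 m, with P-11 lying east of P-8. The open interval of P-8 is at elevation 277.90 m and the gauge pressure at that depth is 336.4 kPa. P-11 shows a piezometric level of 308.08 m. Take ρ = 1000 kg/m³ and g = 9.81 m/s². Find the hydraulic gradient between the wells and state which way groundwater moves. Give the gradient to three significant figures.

i ≈ 0.00173; groundwater flows toward the east

Pressure head at P-8: ψ = P/(ρg) = 336.4×1000 / (1000 × 9.81) = 34.29 m.
Total head at P-8: h = z + ψ = 277.90 + 34.29 = 312.19 m.
Total head at P-11: h = 308.08 m (water level in the piezometer is the total head).
Head difference: h(P-8) − h(P-11) = 312.19 − 308.08 = 4.11 m.
Hydraulic gradient: i = |Δh| / L = 4.11 / 2377.8 = 0.00173.
Flow is from higher to lower head: from P-8 toward P-11, i.e. toward the east.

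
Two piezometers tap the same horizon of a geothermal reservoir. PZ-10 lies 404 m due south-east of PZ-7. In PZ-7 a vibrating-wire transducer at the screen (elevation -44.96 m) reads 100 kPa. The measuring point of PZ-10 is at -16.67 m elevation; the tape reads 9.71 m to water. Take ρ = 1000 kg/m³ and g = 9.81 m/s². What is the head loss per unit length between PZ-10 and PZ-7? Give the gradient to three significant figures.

i ≈ 0.0208 m/m

Pressure head at PZ-7: ψ = P/(ρg) = 100×1000 / (1000 × 9.81) = 10.19 m.
Total head at PZ-7: h = z + ψ = -44.96 + 10.19 = -34.77 m.
Total head at PZ-10: h = -16.67 − 9.71 = -26.38 m.
Head difference: h(PZ-7) − h(PZ-10) = -34.77 − (-26.38) = -8.39 m.
Hydraulic gradient: i = |Δh| / L = 8.39 / 404 = 0.0208.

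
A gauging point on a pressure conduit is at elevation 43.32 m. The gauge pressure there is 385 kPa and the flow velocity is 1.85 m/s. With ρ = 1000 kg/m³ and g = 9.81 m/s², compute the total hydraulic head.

h ≈ 82.74 m

Pressure head ψ = P/(ρg) = 385×1000 / (1000 × 9.81) = 39.25 m.
Velocity head = v²/(2g) = 1.85² / (2 × 9.81) = 0.174 m.
h = z + ψ + v²/(2g) = 43.32 + 39.25 + 0.174 = 82.74 m.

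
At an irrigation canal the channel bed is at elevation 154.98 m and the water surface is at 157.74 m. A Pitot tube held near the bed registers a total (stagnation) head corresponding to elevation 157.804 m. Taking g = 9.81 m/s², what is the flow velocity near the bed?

v ≈ 1.12 m/s

Near the bed, under hydrostatic conditions, the piezometric head (z + ψ) equals the free-surface elevation, 157.74 m.
Velocity head = total − piezometric = 157.804 − 157.74 = 0.064 m.
v = √(2g·h_v) = √(2 × 9.81 × 0.064) = 1.12 m/s.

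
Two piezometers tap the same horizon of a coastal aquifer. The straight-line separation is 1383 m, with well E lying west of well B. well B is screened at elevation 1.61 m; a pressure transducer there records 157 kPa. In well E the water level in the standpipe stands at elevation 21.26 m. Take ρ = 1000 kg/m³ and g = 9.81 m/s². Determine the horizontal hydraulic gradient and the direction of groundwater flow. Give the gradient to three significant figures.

Pressure head at well B: ψ = P/(ρg) = 157×1000 / (1000 × 9.81) = 16.00 m.
Total head at well B: h = z + ψ = 1.61 + 16.00 = 17.61 m.
Total head at well E: h = 21.26 m (water level in the piezometer is the total head).
Head difference: h(well B) − h(well E) = 17.61 − 21.26 = -3.65 m.
Hydraulic gradient: i = |Δh| / L = 3.65 / 1383 = 0.00264.
Flow is from higher to lower head: from well E toward well B, i.e. toward the east.

i ≈ 0.00264; groundwater flows toward the east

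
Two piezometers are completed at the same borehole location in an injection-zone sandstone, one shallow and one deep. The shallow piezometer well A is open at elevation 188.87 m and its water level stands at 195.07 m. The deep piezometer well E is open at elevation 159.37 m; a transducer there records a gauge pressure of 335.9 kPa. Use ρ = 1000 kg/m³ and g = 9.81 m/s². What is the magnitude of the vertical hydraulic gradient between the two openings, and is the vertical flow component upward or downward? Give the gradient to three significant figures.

Total head at well A: h = 195.07 m (water level in the standpipe).
Pressure head at well E: ψ = P/(ρg) = 335.9×1000 / (1000 × 9.81) = 34.24 m.
Total head at well E: h = z + ψ = 159.37 + 34.24 = 193.61 m.
Δh = h(well A) − h(well E) = 195.07 − 193.61 = 1.46 m.
Vertical separation Δz = 188.87 − 159.37 = 29.50 m.
|i_v| = |Δh| / Δz = 1.46 / 29.50 = 0.0495.
Head is higher in the shallow piezometer, so vertical flow is downward (recharge condition).

|i_v| ≈ 0.0495; vertical flow is downward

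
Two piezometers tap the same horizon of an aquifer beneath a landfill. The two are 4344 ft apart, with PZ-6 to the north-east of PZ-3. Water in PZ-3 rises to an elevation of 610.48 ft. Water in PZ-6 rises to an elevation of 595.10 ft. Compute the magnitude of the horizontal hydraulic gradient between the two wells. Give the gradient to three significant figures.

Total head at PZ-3: h = 610.48 ft (water level in the piezometer is the total head).
Total head at PZ-6: h = 595.10 ft (water level in the piezometer is the total head).
Head difference: h(PZ-3) − h(PZ-6) = 610.48 − 595.10 = 15.38 ft.
Hydraulic gradient: i = |Δh| / L = 15.38 / 4344 = 0.00354.

i ≈ 0.00354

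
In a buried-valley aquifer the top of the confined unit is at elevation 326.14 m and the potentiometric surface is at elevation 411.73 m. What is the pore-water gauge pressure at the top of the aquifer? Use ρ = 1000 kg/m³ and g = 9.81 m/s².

P ≈ 840 kPa

Pressure head at the aquifer top: ψ = h − z = 411.73 − 326.14 = 85.59 m.
P = ρgψ = 1000 × 9.81 × 85.59 = 839638 Pa ≈ 840 kPa.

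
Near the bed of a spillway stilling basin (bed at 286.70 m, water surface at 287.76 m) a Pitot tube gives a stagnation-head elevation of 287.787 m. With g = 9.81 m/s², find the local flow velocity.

Near the bed, under hydrostatic conditions, the piezometric head (z + ψ) equals the free-surface elevation, 287.76 m.
Velocity head = total − piezometric = 287.787 − 287.76 = 0.027 m.
v = √(2g·h_v) = √(2 × 9.81 × 0.027) = 0.728 m/s.

v ≈ 0.728 m/s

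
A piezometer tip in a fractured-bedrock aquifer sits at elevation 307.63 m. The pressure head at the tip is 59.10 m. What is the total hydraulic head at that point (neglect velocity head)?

h = z + ψ = 307.63 + 59.10 = 366.73 m.

h ≈ 366.73 m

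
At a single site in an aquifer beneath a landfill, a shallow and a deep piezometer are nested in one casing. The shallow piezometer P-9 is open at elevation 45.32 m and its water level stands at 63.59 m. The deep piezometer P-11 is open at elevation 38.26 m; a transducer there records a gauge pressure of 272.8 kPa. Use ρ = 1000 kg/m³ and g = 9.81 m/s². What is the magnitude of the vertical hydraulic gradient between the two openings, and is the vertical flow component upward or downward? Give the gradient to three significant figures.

Total head at P-9: h = 63.59 m (water level in the standpipe).
Pressure head at P-11: ψ = P/(ρg) = 272.8×1000 / (1000 × 9.81) = 27.81 m.
Total head at P-11: h = z + ψ = 38.26 + 27.81 = 66.07 m.
Δh = h(P-9) − h(P-11) = 63.59 − 66.07 = -2.48 m.
Vertical separation Δz = 45.32 − 38.26 = 7.06 m.
|i_v| = |Δh| / Δz = 2.48 / 7.06 = 0.351.
Head is higher in the deep piezometer, so vertical flow is upward (discharge condition).

|i_v| ≈ 0.351; vertical flow is upward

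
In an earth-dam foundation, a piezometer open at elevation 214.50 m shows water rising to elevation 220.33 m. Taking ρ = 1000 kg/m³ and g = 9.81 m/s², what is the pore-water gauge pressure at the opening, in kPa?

Pressure head ψ = h − z = 220.33 − 214.50 = 5.83 m.
P = ρgψ = 1000 × 9.81 × 5.83 = 57192 Pa ≈ 57.2 kPa.

P ≈ 57.2 kPa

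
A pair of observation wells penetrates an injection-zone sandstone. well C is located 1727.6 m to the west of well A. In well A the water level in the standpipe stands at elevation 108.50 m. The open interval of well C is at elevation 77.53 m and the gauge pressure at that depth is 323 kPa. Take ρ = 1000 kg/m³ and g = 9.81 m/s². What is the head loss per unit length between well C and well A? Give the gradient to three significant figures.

Total head at well A: h = 108.50 m (water level in the piezometer is the total head).
Pressure head at well C: ψ = P/(ρg) = 323×1000 / (1000 × 9.81) = 32.93 m.
Total head at well C: h = z + ψ = 77.53 + 32.93 = 110.46 m.
Head difference: h(well A) − h(well C) = 108.50 − 110.46 = -1.96 m.
Hydraulic gradient: i = |Δh| / L = 1.96 / 1727.6 = 0.00113.

i ≈ 0.00113 m/m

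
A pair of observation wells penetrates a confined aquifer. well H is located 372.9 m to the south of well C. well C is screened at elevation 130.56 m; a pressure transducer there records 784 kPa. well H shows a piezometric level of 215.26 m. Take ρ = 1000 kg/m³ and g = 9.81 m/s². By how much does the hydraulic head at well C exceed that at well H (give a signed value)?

Δh ≈ -4.78 m

Pressure head at well C: ψ = P/(ρg) = 784×1000 / (1000 × 9.81) = 79.92 m.
Total head at well C: h = z + ψ = 130.56 + 79.92 = 210.48 m.
Total head at well H: h = 215.26 m (water level in the piezometer is the total head).
Head difference: h(well C) − h(well H) = 210.48 − 215.26 = -4.78 m.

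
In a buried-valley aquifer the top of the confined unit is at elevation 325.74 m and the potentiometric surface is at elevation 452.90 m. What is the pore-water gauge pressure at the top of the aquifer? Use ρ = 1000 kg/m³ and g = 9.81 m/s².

Pressure head at the aquifer top: ψ = h − z = 452.90 − 325.74 = 127.16 m.
P = ρgψ = 1000 × 9.81 × 127.16 = 1247440 Pa ≈ 1250 kPa.

P ≈ 1250 kPa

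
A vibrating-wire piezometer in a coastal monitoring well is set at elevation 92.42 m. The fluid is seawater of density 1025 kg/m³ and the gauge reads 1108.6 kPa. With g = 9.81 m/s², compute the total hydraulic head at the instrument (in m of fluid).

ψ = P/(ρg) = 1108.6×1000 / (1025 × 9.81) = 110.25 m.
h = z + ψ = 92.42 + 110.25 = 202.67 m.

h ≈ 202.67 m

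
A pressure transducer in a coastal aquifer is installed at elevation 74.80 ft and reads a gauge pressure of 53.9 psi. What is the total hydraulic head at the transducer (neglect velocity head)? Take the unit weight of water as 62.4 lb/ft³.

ψ = 144·P/γ = 144 × 53.9 / 62.4 = 124.38 ft.
h = z + ψ = 74.80 + 124.38 = 199.18 ft.

h ≈ 199.18 ft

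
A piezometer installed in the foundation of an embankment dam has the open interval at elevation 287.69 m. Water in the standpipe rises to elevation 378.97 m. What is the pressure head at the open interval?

ψ ≈ 91.28 m

Total head h = 378.97 m (the water-surface elevation in the piezometer).
Pressure head ψ = h − z = 378.97 − 287.69 = 91.28 m.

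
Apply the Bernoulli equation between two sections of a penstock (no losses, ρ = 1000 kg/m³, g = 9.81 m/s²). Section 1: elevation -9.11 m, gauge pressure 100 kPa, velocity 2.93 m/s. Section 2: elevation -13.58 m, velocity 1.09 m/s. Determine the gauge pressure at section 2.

P₂ ≈ 148 kPa

Pressure head at 1: ψ₁ = P₁/(ρg) = 100×1000 / (1000 × 9.81) = 10.19 m.
Velocity heads: v₁²/2g = 2.93²/19.62 = 0.438 m; v₂²/2g = 1.09²/19.62 = 0.061 m.
Total head H = z₁ + ψ₁ + v₁²/2g = -9.11 + 10.19 + 0.438 = 1.52 m.
ψ₂ = H − z₂ − v₂²/2g = 1.52 − (-13.58) − 0.061 = 15.04 m.
P₂ = ρgψ₂ = 1000 × 9.81 × 15.04 ≈ 148 kPa.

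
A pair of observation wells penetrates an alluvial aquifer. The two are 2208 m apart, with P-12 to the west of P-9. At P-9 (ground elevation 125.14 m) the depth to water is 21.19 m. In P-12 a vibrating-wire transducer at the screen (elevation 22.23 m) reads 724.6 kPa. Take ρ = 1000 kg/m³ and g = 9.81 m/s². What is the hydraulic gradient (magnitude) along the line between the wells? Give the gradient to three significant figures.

i ≈ 0.00356

Total head at P-9: h = 125.14 − 21.19 = 103.95 m.
Pressure head at P-12: ψ = P/(ρg) = 724.6×1000 / (1000 × 9.81) = 73.86 m.
Total head at P-12: h = z + ψ = 22.23 + 73.86 = 96.09 m.
Head difference: h(P-9) − h(P-12) = 103.95 − 96.09 = 7.86 m.
Hydraulic gradient: i = |Δh| / L = 7.86 / 2208 = 0.00356.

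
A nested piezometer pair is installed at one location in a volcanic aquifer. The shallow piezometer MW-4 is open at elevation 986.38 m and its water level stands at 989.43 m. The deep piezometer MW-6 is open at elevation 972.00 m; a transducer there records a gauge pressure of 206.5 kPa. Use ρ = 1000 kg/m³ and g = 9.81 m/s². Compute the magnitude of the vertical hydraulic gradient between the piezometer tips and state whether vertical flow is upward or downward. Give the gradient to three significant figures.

Total head at MW-4: h = 989.43 m (water level in the standpipe).
Pressure head at MW-6: ψ = P/(ρg) = 206.5×1000 / (1000 × 9.81) = 21.05 m.
Total head at MW-6: h = z + ψ = 972.00 + 21.05 = 993.05 m.
Δh = h(MW-4) − h(MW-6) = 989.43 − 993.05 = -3.62 m.
Vertical separation Δz = 986.38 − 972.00 = 14.38 m.
|i_v| = |Δh| / Δz = 3.62 / 14.38 = 0.252.
Head is higher in the deep piezometer, so vertical flow is upward (discharge condition).

|i_v| ≈ 0.252; vertical flow is upward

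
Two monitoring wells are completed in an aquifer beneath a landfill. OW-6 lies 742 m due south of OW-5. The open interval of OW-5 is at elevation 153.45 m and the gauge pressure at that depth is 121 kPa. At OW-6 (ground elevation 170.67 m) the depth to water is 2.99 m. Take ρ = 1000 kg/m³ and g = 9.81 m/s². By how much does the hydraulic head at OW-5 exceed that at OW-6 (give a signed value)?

Δh ≈ -1.90 m

Pressure head at OW-5: ψ = P/(ρg) = 121×1000 / (1000 × 9.81) = 12.33 m.
Total head at OW-5: h = z + ψ = 153.45 + 12.33 = 165.78 m.
Total head at OW-6: h = 170.67 − 2.99 = 167.68 m.
Head difference: h(OW-5) − h(OW-6) = 165.78 − 167.68 = -1.90 m.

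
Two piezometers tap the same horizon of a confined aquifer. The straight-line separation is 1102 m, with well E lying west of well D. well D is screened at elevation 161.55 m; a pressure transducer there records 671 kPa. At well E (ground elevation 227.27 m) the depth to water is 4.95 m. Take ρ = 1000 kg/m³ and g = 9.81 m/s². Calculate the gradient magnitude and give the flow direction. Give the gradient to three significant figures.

Pressure head at well D: ψ = P/(ρg) = 671×1000 / (1000 × 9.81) = 68.40 m.
Total head at well D: h = z + ψ = 161.55 + 68.40 = 229.95 m.
Total head at well E: h = 227.27 − 4.95 = 222.32 m.
Head difference: h(well D) − h(well E) = 229.95 − 222.32 = 7.63 m.
Hydraulic gradient: i = |Δh| / L = 7.63 / 1102 = 0.00692.
Flow is from higher to lower head: from well D toward well E, i.e. toward the west.

i ≈ 0.00692; groundwater flows toward the west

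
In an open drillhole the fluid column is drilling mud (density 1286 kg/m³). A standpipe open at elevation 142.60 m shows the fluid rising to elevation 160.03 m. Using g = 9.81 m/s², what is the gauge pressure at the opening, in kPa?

P ≈ 220 kPa

Pressure head ψ = h − z = 160.03 − 142.60 = 17.43 m.
P = ρgψ = 1286 × 9.81 × 17.43 = 219891 Pa ≈ 220 kPa.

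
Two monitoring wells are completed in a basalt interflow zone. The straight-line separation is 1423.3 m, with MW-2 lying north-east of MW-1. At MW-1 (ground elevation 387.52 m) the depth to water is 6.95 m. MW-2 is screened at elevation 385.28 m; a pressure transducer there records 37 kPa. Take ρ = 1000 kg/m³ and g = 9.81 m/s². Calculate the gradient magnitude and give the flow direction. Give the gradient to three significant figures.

i ≈ 0.00596; groundwater flows toward the south-west

Total head at MW-1: h = 387.52 − 6.95 = 380.57 m.
Pressure head at MW-2: ψ = P/(ρg) = 37×1000 / (1000 × 9.81) = 3.77 m.
Total head at MW-2: h = z + ψ = 385.28 + 3.77 = 389.05 m.
Head difference: h(MW-1) − h(MW-2) = 380.57 − 389.05 = -8.48 m.
Hydraulic gradient: i = |Δh| / L = 8.48 / 1423.3 = 0.00596.
Flow is from higher to lower head: from MW-2 toward MW-1, i.e. toward the south-west.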